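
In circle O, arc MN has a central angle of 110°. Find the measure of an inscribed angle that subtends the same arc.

Inscribed angle = 110° / 2 = 55° (inscribed angle theorem).

55°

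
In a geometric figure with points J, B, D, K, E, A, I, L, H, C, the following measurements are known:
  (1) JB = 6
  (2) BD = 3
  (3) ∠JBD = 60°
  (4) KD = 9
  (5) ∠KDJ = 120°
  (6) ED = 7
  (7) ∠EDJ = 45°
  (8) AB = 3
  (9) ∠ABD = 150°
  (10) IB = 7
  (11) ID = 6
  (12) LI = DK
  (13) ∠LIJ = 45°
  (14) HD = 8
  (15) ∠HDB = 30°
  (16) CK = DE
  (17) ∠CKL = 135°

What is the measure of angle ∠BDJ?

Step 1: By the law of cosines on triangle DBJ: DJ² = 3² + 6² − 2·3·6·cos(60°) = 27, so DJ = 3·√3.
Step 2: By the inverse law of cosines on triangle BDJ: cos(∠BDJ) = (3² + (3·√3)² − 6²) / (2·3·3·√3) = 0/31.18 = 0, so ∠BDJ = 90°.

Therefore, the measure of angle ∠BDJ = 90°.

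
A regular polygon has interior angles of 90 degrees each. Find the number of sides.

The exterior angle is the supplement of the interior angle: 180 - 90 = 90 degrees.
Since the exterior angles of any convex polygon sum to 360 degrees, the number of sides is 360 / 90 = 4.

4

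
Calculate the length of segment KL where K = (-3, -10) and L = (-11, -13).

d = sqrt((-8)^2 + (-3)^2) = sqrt(73)

sqrt(73)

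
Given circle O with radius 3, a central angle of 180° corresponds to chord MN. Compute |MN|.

Chord length = 2r sin(θ/2)
= 2 × 3 × sin(180°/2)
= 2 × 3 × sin(90°)
= 6

6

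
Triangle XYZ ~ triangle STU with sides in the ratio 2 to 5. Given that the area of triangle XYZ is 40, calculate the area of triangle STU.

The ratio of areas of similar triangles = (side ratio)^2.
Side ratio = 2:5, so area ratio = 4:25.
Area of STU / Area of XYZ = 25/4
Area of STU = 40 * 25/4 = 250

250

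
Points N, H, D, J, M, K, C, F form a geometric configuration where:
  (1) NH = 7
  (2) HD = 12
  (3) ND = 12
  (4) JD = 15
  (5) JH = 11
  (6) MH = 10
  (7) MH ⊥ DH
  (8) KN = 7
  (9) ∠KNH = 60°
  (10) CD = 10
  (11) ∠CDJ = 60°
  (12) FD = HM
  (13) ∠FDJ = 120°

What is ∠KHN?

Step 1: By the law of cosines on triangle HNK: HK² = 7² + 7² − 2·7·7·cos(60°) = 49, so HK = 7.
Step 2: By the inverse law of cosines on triangle KHN: cos(∠KHN) = (7² + 7² − 7²) / (2·7·7) = 49/98 = 0.5, so ∠KHN = 60°.

Therefore, the measure of angle ∠KHN = 60°.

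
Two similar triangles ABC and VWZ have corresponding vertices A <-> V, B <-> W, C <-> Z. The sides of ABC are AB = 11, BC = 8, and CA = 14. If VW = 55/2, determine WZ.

Since the triangles are similar, the ratio of corresponding sides is constant.
Scale factor k = VW / AB = 55/2 / 11 = 5/2
WZ = k * BC = 5/2 * 8 = 20

20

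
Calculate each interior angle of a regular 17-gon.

Each interior angle of a regular n-gon is (n - 2) * 180 / n.
For n = 17: (17 - 2) * 180 / 17 = 2700/17 = 2700/17 degrees.

2700/17 degrees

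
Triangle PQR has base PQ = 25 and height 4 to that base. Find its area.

Area = (1/2)(25)(4) = 50

50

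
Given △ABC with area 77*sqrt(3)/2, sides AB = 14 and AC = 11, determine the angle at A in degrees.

From the SAS area formula Area = (1/2)ab sin(C), rearranging gives sin(C) = 2*Area/(ab).
sin(C) = 2 * 77*sqrt(3)/2 / (154) = sqrt(3)/2.
Therefore C = arcsin(sqrt(3)/2) = 60°.
Since sin(180° - C) = sin(C), the obtuse angle 120° gives the same area, so C = 60° or C = 120°.

60° or 120°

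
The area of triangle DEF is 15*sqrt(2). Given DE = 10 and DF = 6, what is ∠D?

From the SAS area formula Area = (1/2)ab sin(C), rearranging gives sin(C) = 2*Area/(ab).
sin(C) = 2 * 15*sqrt(2) / (60) = sqrt(2)/2.
Therefore C = arcsin(sqrt(2)/2) = 45°.
Since sin(180° - C) = sin(C), the obtuse angle 135° gives the same area, so C = 45° or C = 135°.

45° or 135°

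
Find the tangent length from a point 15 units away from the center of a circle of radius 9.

Let T be the point of tangency. Then QT ⊥ AT (radius ⊥ tangent).
In right triangle QTA: QA² = QT² + AT²
15² = 9² + AT²
AT² = 144, AT = 12

12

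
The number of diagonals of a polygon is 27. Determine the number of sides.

Using d = n(n - 3)/2, we solve 27 = n(n - 3)/2.
So n(n - 3) = 54.
Testing n = 9: 9 * 6 = 54 = 54. Correct.
The polygon has 9 sides.

9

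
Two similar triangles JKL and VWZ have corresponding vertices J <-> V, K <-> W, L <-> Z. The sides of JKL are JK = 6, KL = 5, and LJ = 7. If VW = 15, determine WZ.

Similar triangles have proportional sides. Setting up the proportion:
VW / JK = WZ / KL
15 / 6 = WZ / 5
WZ = 5 * 15 / 6 = 25/2.

25/2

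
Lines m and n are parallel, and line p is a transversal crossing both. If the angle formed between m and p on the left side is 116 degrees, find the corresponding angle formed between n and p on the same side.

When a transversal crosses parallel lines, angles in the same position at each intersection are called corresponding angles.
These are always equal, so the answer is 116 degrees.

116 degrees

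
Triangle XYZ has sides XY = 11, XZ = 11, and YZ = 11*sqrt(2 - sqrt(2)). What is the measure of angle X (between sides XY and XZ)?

When all three sides of a triangle are known, the law of cosines can be rearranged to find any angle.
cos(C) = (a² + b² - c²) / (2ab) gives cos(X) = sqrt(2)/2.
Taking the inverse cosine: X = 45°.

45°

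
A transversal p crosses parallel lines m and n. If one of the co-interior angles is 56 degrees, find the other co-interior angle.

Co-interior angles sum to 180: 180 - 56 = 124 degrees.

124 degrees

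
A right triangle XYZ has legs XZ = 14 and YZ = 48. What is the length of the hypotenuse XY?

By the Pythagorean theorem: XY^2 = XZ^2 + YZ^2
XY^2 = 14^2 + 48^2 = 196 + 2304 = 2500
XY = sqrt(2500) = 50

50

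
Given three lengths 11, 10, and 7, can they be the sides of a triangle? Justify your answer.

Check all three triangle inequalities:
11 + 10 = 21 > 7 ✓
11 + 7 = 18 > 10 ✓
10 + 7 = 17 > 11 ✓
All conditions hold, so these sides form a valid triangle.

Yes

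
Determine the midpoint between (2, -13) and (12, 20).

The midpoint is the point halfway along the segment.
Move half the horizontal distance: 2 + (12 - 2)/2 = 2 + 10/2 = 7
Move half the vertical distance: -13 + (20 - -13)/2 = -13 + 33/2 = 7/2
Midpoint = (7, 7/2)

(7, 7/2)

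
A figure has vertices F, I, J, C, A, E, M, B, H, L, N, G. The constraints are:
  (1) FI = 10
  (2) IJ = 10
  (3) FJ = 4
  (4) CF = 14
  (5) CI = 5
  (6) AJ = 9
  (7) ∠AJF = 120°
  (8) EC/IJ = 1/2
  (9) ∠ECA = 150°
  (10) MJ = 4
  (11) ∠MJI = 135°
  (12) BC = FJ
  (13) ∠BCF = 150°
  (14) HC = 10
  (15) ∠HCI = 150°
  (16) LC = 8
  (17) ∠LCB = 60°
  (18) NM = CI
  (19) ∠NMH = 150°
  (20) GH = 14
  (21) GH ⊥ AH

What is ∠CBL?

From the given relations: BC = FJ = 4.
Step 1: By the law of cosines on triangle BCL: BL² = 4² + 8² − 2·4·8·cos(60°) = 48, so BL = 4·√3.
Step 2: By the inverse law of cosines on triangle CBL: cos(∠CBL) = (4² + (4·√3)² − 8²) / (2·4·4·√3) = 0/55.43 = 0, so ∠CBL = 90°.

Therefore, the measure of angle ∠CBL = 90°.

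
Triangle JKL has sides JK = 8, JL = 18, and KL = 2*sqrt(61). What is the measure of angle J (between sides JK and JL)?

By the inverse law of cosines: cos(J) = (JK² + JL² - KL²) / (2 × JK × JL)
cos(J) = (8² + 18² - (2*sqrt(61))²) / (2 × 8 × 18)
cos(J) = (64 + 324 - (244)) / 288
cos(J) = 1/2
J = arccos(1/2) = 60°

60°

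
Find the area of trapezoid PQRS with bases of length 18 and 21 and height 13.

A trapezoid's area equals the midsegment times the height.
The midsegment is (18 + 21) / 2 = 39/2.
Area = 39/2 * 13 = 507/2.

507/2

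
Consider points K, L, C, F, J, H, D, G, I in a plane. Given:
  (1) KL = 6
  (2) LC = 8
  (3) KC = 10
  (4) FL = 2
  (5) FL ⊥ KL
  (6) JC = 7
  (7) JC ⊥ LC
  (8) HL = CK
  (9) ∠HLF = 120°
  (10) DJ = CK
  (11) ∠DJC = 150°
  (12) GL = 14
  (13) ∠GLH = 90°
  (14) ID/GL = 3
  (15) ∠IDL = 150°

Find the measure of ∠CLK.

Step 1: By the inverse law of cosines on triangle CLK: cos(∠CLK) = (8² + 6² − 10²) / (2·8·6) = 0/96 = 0, so ∠CLK = 90°.

Therefore, the measure of angle ∠CLK = 90°.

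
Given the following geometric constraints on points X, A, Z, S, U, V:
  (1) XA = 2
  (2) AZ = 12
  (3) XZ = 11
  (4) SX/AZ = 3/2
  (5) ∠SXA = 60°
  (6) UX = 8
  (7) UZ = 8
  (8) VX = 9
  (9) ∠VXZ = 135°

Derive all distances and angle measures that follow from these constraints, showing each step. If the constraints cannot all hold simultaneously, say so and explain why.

The constraints are consistent.

From the given relations:
  SX = 3/2·AZ = 3/2·12 = 18

Step 1: From AX = 2, XS = 18, and ∠AXS = 60°, by the law of cosines:
  AS² = AX² + XS² - 2·AX·XS·cos(60°) = 4 + 324 - 36 = 292
  AS = 2·√73

Step 2: From ZX = 11, XV = 9, and ∠ZXV = 135°, by the law of cosines:
  ZV² = ZX² + XV² - 2·ZX·XV·cos(135°) = 121 + 81 + 140 = 342
  ZV ≈ 18.49

Step 3: From XA = 2, XZ = 11, AZ = 12, by the inverse law of cosines:
  cos(∠AXZ) = (XA² + XZ² - AZ²) / (2·XA·XZ)
  ∠AXZ = 115.58°

Step 4: From XU = 8, XZ = 11, UZ = 8, by the inverse law of cosines:
  cos(∠UXZ) = (XU² + XZ² - UZ²) / (2·XU·XZ)
  ∠UXZ = 46.57°

Step 5: From AX = 2, AZ = 12, XZ = 11, by the inverse law of cosines:
  cos(∠XAZ) = (AX² + AZ² - XZ²) / (2·AX·AZ)
  ∠XAZ = 55.77°

Step 6: From ZA = 12, ZX = 11, AX = 2, by the inverse law of cosines:
  cos(∠AZX) = (ZA² + ZX² - AX²) / (2·ZA·ZX)
  ∠AZX = 8.65°

Step 7: From ZU = 8, ZX = 11, UX = 8, by the inverse law of cosines:
  cos(∠UZX) = (ZU² + ZX² - UX²) / (2·ZU·ZX)
  ∠UZX = 46.57°

Step 8: From UX = 8, UZ = 8, XZ = 11, by the inverse law of cosines:
  cos(∠XUZ) = (UX² + UZ² - XZ²) / (2·UX·UZ)
  ∠XUZ = 86.87°

Step 9: From AS = 2·√73, AX = 2, SX = 18, by the inverse law of cosines:
  cos(∠SAX) = (AS² + AX² - SX²) / (2·AS·AX)
  ∠SAX = 114.18°

Step 10: From ZV = 18.49, ZX = 11, VX = 9, by the inverse law of cosines:
  cos(∠VZX) = (ZV² + ZX² - VX²) / (2·ZV·ZX)
  ∠VZX = 20.13°

Step 11: From SA = 2·√73, SX = 18, AX = 2, by the inverse law of cosines:
  cos(∠ASX) = (SA² + SX² - AX²) / (2·SA·SX)
  ∠ASX = 5.82°

Step 12: From VX = 9, VZ = 18.49, XZ = 11, by the inverse law of cosines:
  cos(∠XVZ) = (VX² + VZ² - XZ²) / (2·VX·VZ)
  ∠XVZ = 24.87°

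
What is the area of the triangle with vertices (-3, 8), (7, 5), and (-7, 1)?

Shoelace: Area = (1/2)|-3(5-1) + 7(1-8) + -7(8-5)| = (1/2)(82) = 41

41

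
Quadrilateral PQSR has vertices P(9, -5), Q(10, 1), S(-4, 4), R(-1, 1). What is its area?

Using the Shoelace formula for a quadrilateral (vertices in order):
Area = (1/2)|sum of (x_i * y_(i+1) - x_(i+1) * y_i)|
Terms: (9*1 - 10*-5) = 59, (10*4 - -4*1) = 44, (-4*1 - -1*4) = 0, (-1*-5 - 9*1) = -4
Sum = 99
Area = (1/2)(99) = 99/2

99/2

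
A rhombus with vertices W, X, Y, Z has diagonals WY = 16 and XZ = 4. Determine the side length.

Half-diagonals are 8 and 2. side = sqrt(8^2 + 2^2) = sqrt(68) = 2*sqrt(17)

2*sqrt(17)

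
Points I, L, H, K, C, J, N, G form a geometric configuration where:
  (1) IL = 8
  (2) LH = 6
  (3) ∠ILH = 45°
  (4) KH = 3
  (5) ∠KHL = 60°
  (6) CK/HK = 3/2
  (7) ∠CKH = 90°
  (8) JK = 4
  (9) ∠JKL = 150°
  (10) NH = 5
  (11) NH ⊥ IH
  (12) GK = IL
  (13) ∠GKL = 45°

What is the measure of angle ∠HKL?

Step 1: By the law of cosines on triangle KHL: KL² = 3² + 6² − 2·3·6·cos(60°) = 27, so KL = 3·√3.
Step 2: By the inverse law of cosines on triangle HKL: cos(∠HKL) = (3² + (3·√3)² − 6²) / (2·3·3·√3) = 0/31.18 = 0, so ∠HKL = 90°.

Therefore, the measure of angle ∠HKL = 90°.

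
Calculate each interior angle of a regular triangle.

Each interior angle of a regular n-gon is (n - 2) * 180 / n.
For n = 3: (3 - 2) * 180 / 3 = 180/3 = 60 degrees.

60 degrees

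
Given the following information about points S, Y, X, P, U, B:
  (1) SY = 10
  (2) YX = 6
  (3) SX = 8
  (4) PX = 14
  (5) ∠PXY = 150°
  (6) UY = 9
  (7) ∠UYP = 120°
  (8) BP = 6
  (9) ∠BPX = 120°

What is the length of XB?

Step 1: By the law of cosines on triangle XPB: XB² = 14² + 6² − 2·14·6·cos(120°) = 316, so XB = 2·√79.

Therefore, the length of XB = 2·√79.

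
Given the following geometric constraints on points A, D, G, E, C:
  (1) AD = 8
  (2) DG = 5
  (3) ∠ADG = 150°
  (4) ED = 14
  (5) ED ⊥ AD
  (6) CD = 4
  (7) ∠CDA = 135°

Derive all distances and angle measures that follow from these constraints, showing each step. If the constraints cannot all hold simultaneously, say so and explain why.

The constraints are consistent.

Step 1: From AD = 8, DG = 5, and ∠ADG = 150°, by the law of cosines:
  AG² = AD² + DG² - 2·AD·DG·cos(150°) = 64 + 25 + 69.28 = 158.3
  AG ≈ 12.58

Step 2: From AD = 8, DE = 14, and ∠ADE = 90°, by the law of cosines:
  AE² = AD² + DE² - 2·AD·DE·cos(90°) = 64 + 196 - 0 = 260
  AE = 2·√65

Step 3: From AD = 8, DC = 4, and ∠ADC = 135°, by the law of cosines:
  AC² = AD² + DC² - 2·AD·DC·cos(135°) = 64 + 16 + 45.25 = 125.3
  AC ≈ 11.19

Step 4: From AC = 11.19, AD = 8, CD = 4, by the inverse law of cosines:
  cos(∠CAD) = (AC² + AD² - CD²) / (2·AC·AD)
  ∠CAD = 14.64°

Step 5: From AD = 8, AE = 2·√65, DE = 14, by the inverse law of cosines:
  cos(∠DAE) = (AD² + AE² - DE²) / (2·AD·AE)
  ∠DAE = 60.26°

Step 6: From AD = 8, AG = 12.58, DG = 5, by the inverse law of cosines:
  cos(∠DAG) = (AD² + AG² - DG²) / (2·AD·AG)
  ∠DAG = 11.46°

Step 7: From GA = 12.58, GD = 5, AD = 8, by the inverse law of cosines:
  cos(∠AGD) = (GA² + GD² - AD²) / (2·GA·GD)
  ∠AGD = 18.54°

Step 8: From EA = 2·√65, ED = 14, AD = 8, by the inverse law of cosines:
  cos(∠AED) = (EA² + ED² - AD²) / (2·EA·ED)
  ∠AED = 29.74°

Step 9: From CA = 11.19, CD = 4, AD = 8, by the inverse law of cosines:
  cos(∠ACD) = (CA² + CD² - AD²) / (2·CA·CD)
  ∠ACD = 30.36°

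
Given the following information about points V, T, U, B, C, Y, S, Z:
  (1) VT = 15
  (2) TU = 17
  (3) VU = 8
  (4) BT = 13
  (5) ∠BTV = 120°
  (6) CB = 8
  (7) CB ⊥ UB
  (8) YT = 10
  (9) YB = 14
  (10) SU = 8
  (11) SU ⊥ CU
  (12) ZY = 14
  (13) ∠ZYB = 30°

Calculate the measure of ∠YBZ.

Step 1: By the law of cosines on triangle BYZ: BZ² = 14² + 14² − 2·14·14·cos(30°) = 52.52, so BZ ≈ 7.25.
Step 2: By the inverse law of cosines on triangle YBZ: cos(∠YBZ) = (14² + 7.25² − 14²) / (2·14·7.25) = 52.52/202.91 = 0.2588, so ∠YBZ = 75°.

Therefore, the measure of angle ∠YBZ = 75°.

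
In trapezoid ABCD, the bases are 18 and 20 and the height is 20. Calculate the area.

A trapezoid's area equals the midsegment times the height.
The midsegment is (18 + 20) / 2 = 19.
Area = 19 * 20 = 380.

380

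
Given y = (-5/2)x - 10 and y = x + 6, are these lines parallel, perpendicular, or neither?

Slope of line 1: m1 = -5/2
Slope of line 2: m2 = 1
For parallel lines we need equal slopes: -5/2 != 1.
For perpendicular lines we need m1*m2 = -1: (-5/2)(1) = -5/2 != -1.
Since neither condition holds, the lines are neither parallel nor perpendicular.

Neither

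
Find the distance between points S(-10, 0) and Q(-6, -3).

The horizontal distance is |-6 - -10| = 4 and the vertical distance is |-3 - 0| = 3.
By the Pythagorean theorem, d = sqrt(4^2 + 3^2) = sqrt(25) = 5.

5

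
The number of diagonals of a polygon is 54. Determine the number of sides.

Using d = n(n - 3)/2, we solve 54 = n(n - 3)/2.
So n(n - 3) = 108.
Testing n = 12: 12 * 9 = 108 = 108. Correct.
The polygon has 12 sides.

12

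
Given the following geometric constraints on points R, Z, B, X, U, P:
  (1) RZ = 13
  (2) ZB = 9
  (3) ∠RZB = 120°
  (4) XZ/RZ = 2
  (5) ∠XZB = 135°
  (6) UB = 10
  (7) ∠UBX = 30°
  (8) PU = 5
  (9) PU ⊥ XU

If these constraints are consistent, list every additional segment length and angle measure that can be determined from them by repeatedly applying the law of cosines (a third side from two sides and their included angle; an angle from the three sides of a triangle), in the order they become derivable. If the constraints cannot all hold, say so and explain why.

The constraints are consistent. Derivable facts, in order:
After 1 step:
- BX ≈ 32.98
- RB ≈ 19.16
After 2 steps:
- XU ≈ 24.83
- ∠BRZ = 24.01°
- ∠BXZ = 11.12°
- ∠RBZ = 35.99°
- ∠XBZ = 33.88°
After 3 steps:
- XP ≈ 25.33
- ∠BUX = 138.38°
- ∠BXU = 11.62°
After 4 steps:
- ∠PXU = 11.38°
- ∠UPX = 78.62°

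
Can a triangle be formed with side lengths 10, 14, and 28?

Check the triangle inequality: 10 + 14 = 24 ≤ 28.
Since the sum of two sides does not exceed the third, no triangle can be formed.

No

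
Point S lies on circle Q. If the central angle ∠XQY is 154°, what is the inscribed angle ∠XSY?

Inscribed angle = 154° / 2 = 77° (inscribed angle theorem).

77°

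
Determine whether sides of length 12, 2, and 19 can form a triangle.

No.
The triangle inequality is violated: 12 + 2 = 14 ≤ 19.
These lengths cannot form a triangle.

No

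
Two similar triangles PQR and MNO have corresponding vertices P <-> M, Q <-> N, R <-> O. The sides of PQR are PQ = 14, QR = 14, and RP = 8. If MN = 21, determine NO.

k = 21/14 = 3/2. NO = 3/2 * 14 = 21.

21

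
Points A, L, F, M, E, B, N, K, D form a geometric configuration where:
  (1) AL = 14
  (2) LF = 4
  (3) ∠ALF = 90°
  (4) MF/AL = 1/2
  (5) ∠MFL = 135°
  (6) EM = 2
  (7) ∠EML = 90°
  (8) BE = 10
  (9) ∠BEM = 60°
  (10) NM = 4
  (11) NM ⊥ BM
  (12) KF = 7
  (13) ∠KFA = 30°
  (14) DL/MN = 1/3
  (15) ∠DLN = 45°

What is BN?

Step 1: By the law of cosines on triangle BEM: BM² = 10² + 2² − 2·10·2·cos(60°) = 84, so BM = 2·√21.
Step 2: By the law of cosines on triangle BMN: BN² = (2·√21)² + 4² − 2·2·√21·4·cos(90°) = 100, so BN = 10.

Therefore, the length of BN = 10.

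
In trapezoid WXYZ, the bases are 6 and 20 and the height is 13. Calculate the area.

Area of a trapezoid = (base1 + base2) * height / 2
Area = (6 + 20) * 13 / 2
Area = 26 * 13 / 2
Area = 338 / 2
Area = 169

169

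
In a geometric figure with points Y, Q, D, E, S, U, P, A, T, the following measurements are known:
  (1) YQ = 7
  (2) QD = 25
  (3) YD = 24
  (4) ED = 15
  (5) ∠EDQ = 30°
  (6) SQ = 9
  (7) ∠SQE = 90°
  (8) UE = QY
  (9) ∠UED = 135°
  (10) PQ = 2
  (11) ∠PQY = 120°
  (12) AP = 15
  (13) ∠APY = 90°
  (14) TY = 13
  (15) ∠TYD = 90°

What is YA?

Step 1: By the law of cosines on triangle PQY: PY² = 2² + 7² − 2·2·7·cos(120°) = 67, so PY = √67.
Step 2: By the law of cosines on triangle YPA: YA² = √67² + 15² − 2·√67·15·cos(90°) = 292, so YA = 2·√73.

Therefore, the length of YA = 2·√73.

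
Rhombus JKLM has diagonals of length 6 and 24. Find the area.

Area of a rhombus = (d1 * d2) / 2
Area = (6 * 24) / 2
Area = 144 / 2
Area = 72

72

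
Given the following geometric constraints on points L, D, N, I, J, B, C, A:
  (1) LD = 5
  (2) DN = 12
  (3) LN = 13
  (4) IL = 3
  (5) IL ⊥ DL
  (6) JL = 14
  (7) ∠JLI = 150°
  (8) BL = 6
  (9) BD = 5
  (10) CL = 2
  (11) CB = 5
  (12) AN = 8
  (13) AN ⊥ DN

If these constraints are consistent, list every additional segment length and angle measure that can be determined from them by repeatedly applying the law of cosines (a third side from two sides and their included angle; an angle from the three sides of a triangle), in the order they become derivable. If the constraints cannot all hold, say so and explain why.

The constraints are consistent. Derivable facts, in order:
After 1 step:
- DA = 4·√13
- DI = √34
- IJ ≈ 16.67
- ∠BCL = 110.49°
- ∠BDL = 73.74°
- ∠BLC = 51.32°
- ∠BLD = 53.13°
- ∠CBL = 18.19°
- ∠DBL = 53.13°
- ∠DLN = 67.38°
- ∠DNL = 22.62°
- ∠LDN = 90°
After 2 steps:
- ∠ADN = 33.69°
- ∠DAN = 56.31°
- ∠DIL = 59.04°
- ∠IDL = 30.96°
- ∠IJL = 5.16°
- ∠JIL = 24.84°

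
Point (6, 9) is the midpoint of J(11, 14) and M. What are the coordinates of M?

Using the midpoint formula: M = ((x1 + x2)/2, (y1 + y2)/2)
We know M = (6, 9) and J = (11, 14)
For x: 6 = (11 + x2)/2, so x2 = 2*6 - 11 = 1
For y: 9 = (14 + y2)/2, so y2 = 2*9 - 14 = 4
M = (1, 4)

(1, 4)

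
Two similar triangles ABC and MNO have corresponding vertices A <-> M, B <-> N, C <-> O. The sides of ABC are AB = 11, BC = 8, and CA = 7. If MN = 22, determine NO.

Since the triangles are similar, the ratio of corresponding sides is constant.
Scale factor k = MN / AB = 22 / 11 = 2
NO = k * BC = 2 * 8 = 16

16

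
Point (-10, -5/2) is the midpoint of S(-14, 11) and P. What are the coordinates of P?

Using the midpoint formula: M = ((x1 + x2)/2, (y1 + y2)/2)
We know M = (-10, -5/2) and S = (-14, 11)
For x: -10 = (-14 + x2)/2, so x2 = 2*-10 - -14 = -6
For y: -5/2 = (11 + y2)/2, so y2 = 2*-5/2 - 11 = -16
P = (-6, -16)

(-6, -16)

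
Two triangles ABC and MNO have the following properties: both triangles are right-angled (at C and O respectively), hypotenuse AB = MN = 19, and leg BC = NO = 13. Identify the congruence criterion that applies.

Consider the given information: both triangles are right-angled (at C and O respectively), hypotenuse AB = MN = 19, and leg BC = NO = 13
This is not SSS or SAS: SSS requires all three pairs of sides, but we don't have that. SAS requires two sides and the included angle between them.
The correct criterion is HL. The hypotenuse and one leg of two right triangles are equal (Hypotenuse-Leg).

HL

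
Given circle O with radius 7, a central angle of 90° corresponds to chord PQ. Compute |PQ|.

Chord = 2(7) sin(45°) = 7*sqrt(2)

7*sqrt(2)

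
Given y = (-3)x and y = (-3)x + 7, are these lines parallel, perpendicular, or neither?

Slope of line 1: m1 = -3
Slope of line 2: m2 = -3
m1 = m2, so the lines are parallel.

Parallel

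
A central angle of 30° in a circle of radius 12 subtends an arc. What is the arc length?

Arc length = 2πr × θ/360
= 2π × 12 × 1/12
= 2*pi

2*pi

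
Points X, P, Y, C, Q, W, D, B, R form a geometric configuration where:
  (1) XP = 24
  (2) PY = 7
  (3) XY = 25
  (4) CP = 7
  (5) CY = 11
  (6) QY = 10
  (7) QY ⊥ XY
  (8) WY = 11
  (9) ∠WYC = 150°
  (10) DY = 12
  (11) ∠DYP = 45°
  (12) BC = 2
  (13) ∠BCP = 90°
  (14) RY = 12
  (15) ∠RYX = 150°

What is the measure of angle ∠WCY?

Step 1: By the law of cosines on triangle CYW: CW² = 11² + 11² − 2·11·11·cos(150°) = 451.58, so CW ≈ 21.25.
Step 2: By the inverse law of cosines on triangle WCY: cos(∠WCY) = (21.25² + 11² − 11²) / (2·21.25·11) = 451.58/467.51 = 0.9659, so ∠WCY = 15°.

Therefore, the measure of angle ∠WCY = 15°.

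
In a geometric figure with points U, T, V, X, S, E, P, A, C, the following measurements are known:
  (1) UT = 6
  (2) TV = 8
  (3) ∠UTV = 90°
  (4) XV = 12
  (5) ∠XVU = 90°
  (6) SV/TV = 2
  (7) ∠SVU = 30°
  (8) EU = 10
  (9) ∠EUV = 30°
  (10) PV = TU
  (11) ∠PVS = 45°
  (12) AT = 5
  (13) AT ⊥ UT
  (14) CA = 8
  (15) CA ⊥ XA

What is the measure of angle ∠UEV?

Step 1: By the law of cosines on triangle UTV: UV² = 6² + 8² − 2·6·8·cos(90°) = 100, so UV = 10.
Step 2: By the law of cosines on triangle EUV: EV² = 10² + 10² − 2·10·10·cos(30°) = 26.79, so EV ≈ 5.18.
Step 3: By the inverse law of cosines on triangle UEV: cos(∠UEV) = (10² + 5.18² − 10²) / (2·10·5.18) = 26.79/103.53 = 0.2588, so ∠UEV = 75°.

Therefore, the measure of angle ∠UEV = 75°.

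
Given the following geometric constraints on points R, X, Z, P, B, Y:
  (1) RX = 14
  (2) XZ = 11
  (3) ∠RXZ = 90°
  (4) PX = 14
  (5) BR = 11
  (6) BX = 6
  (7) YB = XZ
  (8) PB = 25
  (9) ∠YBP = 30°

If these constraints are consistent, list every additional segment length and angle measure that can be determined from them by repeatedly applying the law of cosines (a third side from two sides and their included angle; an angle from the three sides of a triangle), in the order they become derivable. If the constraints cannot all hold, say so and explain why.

These constraints are not satisfiable: by the triangle inequality in triangle XPB, (4) PX = 14 and (6) BX = 6 force PB ≤ 14 + 6 = 20, but (8) says PB = 25. No planar figure meets all of them, so nothing further can be derived.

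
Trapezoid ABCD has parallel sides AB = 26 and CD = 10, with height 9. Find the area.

Area of a trapezoid = (base1 + base2) * height / 2
Area = (26 + 10) * 9 / 2
Area = 36 * 9 / 2
Area = 324 / 2
Area = 162

162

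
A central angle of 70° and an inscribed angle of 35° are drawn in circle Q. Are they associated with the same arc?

By the inscribed angle theorem, if both angles subtend the same arc, the inscribed angle must be half the central angle.
Half of 70° = 35°, which equals the given inscribed angle of 35°.
Therefore, yes, they correspond to the same arc.

Yes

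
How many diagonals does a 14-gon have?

Each of the 14 vertices connects to 11 non-adjacent vertices via diagonals.
Total connections = 14 × 11 = 154, but each diagonal is counted twice.
Number of diagonals = 154 / 2 = 77.

77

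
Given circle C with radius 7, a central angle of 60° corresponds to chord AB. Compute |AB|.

Chord = 2(7) sin(30°) = 7

7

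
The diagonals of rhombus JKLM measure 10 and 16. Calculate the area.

The diagonals of a rhombus divide it into four right triangles.
Each triangle has legs 10/ 2 = 5 and 16/2 = 8, so each has area (1/2)*5*8 = 20.
Four such triangles give total area = (d1 * d2) / 2 = 80.

80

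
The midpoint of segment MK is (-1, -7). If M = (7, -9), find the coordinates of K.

Using the midpoint formula: M = ((x1 + x2)/2, (y1 + y2)/2)
We know M = (-1, -7) and M = (7, -9)
For x: -1 = (7 + x2)/2, so x2 = 2*-1 - 7 = -9
For y: -7 = (-9 + y2)/2, so y2 = 2*-7 - -9 = -5
K = (-9, -5)

(-9, -5)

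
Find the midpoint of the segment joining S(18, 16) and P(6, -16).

The midpoint is the point halfway along the segment.
Move half the horizontal distance: 18 + (6 - 18)/2 = 18 + -12/2 = 12
Move half the vertical distance: 16 + (-16 - 16)/2 = 16 + -32/2 = 0
Midpoint = (12, 0)

(12, 0)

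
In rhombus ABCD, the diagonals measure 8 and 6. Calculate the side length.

In a rhombus, the diagonals bisect each other perpendicularly, creating four congruent right triangles.
Each triangle has legs 4 (half of 8) and 3 (half of 6).
The hypotenuse of each right triangle is a side of the rhombus:
side = sqrt(4^2 + 3^2) = sqrt(25) = 5

5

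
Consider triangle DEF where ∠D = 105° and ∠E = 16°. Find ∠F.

The interior angles sum to 180°: angle F = 180 - 105 - 16 = 59°.
The triangle is obtuse (angles 105°, 16°, 59°).

59 degrees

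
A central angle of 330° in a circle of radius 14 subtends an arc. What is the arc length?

Arc length = 2π(14)(11/12) = 77*pi/3

77*pi/3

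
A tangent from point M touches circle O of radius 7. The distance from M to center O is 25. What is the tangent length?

tangent = √(d² - r²) = √(25² - 7²) = √(625 - 49) = √576 = 24

24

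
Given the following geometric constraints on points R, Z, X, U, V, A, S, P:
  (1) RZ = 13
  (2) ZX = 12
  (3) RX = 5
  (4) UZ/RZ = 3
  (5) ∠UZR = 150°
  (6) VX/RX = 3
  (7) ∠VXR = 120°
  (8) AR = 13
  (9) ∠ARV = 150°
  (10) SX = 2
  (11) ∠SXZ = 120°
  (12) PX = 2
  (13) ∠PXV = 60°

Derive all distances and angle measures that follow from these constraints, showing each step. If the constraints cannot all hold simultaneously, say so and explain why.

The constraints are consistent.

From the given relations:
  UZ = 3·RZ = 3·13 = 39
  VX = 3·RX = 3·5 = 15

Step 1: From RZ = 13, ZU = 39, and ∠RZU = 150°, by the law of cosines:
  RU² = RZ² + ZU² - 2·RZ·ZU·cos(150°) = 169 + 1521 + 878.1 = 2568
  RU ≈ 50.68

Step 2: From RX = 5, XV = 15, and ∠RXV = 120°, by the law of cosines:
  RV² = RX² + XV² - 2·RX·XV·cos(120°) = 25 + 225 + 75 = 325
  RV = 5·√13

Step 3: From ZX = 12, XS = 2, and ∠ZXS = 120°, by the law of cosines:
  ZS² = ZX² + XS² - 2·ZX·XS·cos(120°) = 144 + 4 + 24 = 172
  ZS = 2·√43

Step 4: From VX = 15, XP = 2, and ∠VXP = 60°, by the law of cosines:
  VP² = VX² + XP² - 2·VX·XP·cos(60°) = 225 + 4 - 30 = 199
  VP = √199

Step 5: From RX = 5, RZ = 13, XZ = 12, by the inverse law of cosines:
  cos(∠XRZ) = (RX² + RZ² - XZ²) / (2·RX·RZ)
  ∠XRZ = 67.38°

Step 6: From ZR = 13, ZX = 12, RX = 5, by the inverse law of cosines:
  cos(∠RZX) = (ZR² + ZX² - RX²) / (2·ZR·ZX)
  ∠RZX = 22.62°

Step 7: From XR = 5, XZ = 12, RZ = 13, by the inverse law of cosines:
  cos(∠RXZ) = (XR² + XZ² - RZ²) / (2·XR·XZ)
  ∠RXZ = 90°

Step 8: From VR = 5·√13, RA = 13, and ∠VRA = 150°, by the law of cosines:
  VA² = VR² + RA² - 2·VR·RA·cos(150°) = 325 + 169 + 405.9 = 899.9
  VA ≈ 30

Step 9: From RU = 50.68, RZ = 13, UZ = 39, by the inverse law of cosines:
  cos(∠URZ) = (RU² + RZ² - UZ²) / (2·RU·RZ)
  ∠URZ = 22.63°

Step 10: From RV = 5·√13, RX = 5, VX = 15, by the inverse law of cosines:
  cos(∠VRX) = (RV² + RX² - VX²) / (2·RV·RX)
  ∠VRX = 46.1°

Step 11: From ZS = 2·√43, ZX = 12, SX = 2, by the inverse law of cosines:
  cos(∠SZX) = (ZS² + ZX² - SX²) / (2·ZS·ZX)
  ∠SZX = 7.59°

Step 12: From UR = 50.68, UZ = 39, RZ = 13, by the inverse law of cosines:
  cos(∠RUZ) = (UR² + UZ² - RZ²) / (2·UR·UZ)
  ∠RUZ = 7.37°

Step 13: From VP = √199, VX = 15, PX = 2, by the inverse law of cosines:
  cos(∠PVX) = (VP² + VX² - PX²) / (2·VP·VX)
  ∠PVX = 7.05°

Step 14: From VR = 5·√13, VX = 15, RX = 5, by the inverse law of cosines:
  cos(∠RVX) = (VR² + VX² - RX²) / (2·VR·VX)
  ∠RVX = 13.9°

Step 15: From SX = 2, SZ = 2·√43, XZ = 12, by the inverse law of cosines:
  cos(∠XSZ) = (SX² + SZ² - XZ²) / (2·SX·SZ)
  ∠XSZ = 52.41°

Step 16: From PV = √199, PX = 2, VX = 15, by the inverse law of cosines:
  cos(∠VPX) = (PV² + PX² - VX²) / (2·PV·PX)
  ∠VPX = 112.95°

Step 17: From VA = 30, VR = 5·√13, AR = 13, by the inverse law of cosines:
  cos(∠AVR) = (VA² + VR² - AR²) / (2·VA·VR)
  ∠AVR = 12.51°

Step 18: From AR = 13, AV = 30, RV = 5·√13, by the inverse law of cosines:
  cos(∠RAV) = (AR² + AV² - RV²) / (2·AR·AV)
  ∠RAV = 17.49°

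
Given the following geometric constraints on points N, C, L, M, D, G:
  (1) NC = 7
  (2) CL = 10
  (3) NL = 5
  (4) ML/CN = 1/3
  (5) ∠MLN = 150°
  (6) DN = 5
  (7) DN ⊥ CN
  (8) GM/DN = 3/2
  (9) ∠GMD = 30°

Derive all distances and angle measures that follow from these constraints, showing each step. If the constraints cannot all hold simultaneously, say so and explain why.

The constraints are consistent.

From the given relations:
  ML = 1/3·CN = 1/3·7 ≈ 2.33
  GM = 3/2·DN = 3/2·5 ≈ 7.5

Step 1: From NL = 5, LM = 2.33, and ∠NLM = 150°, by the law of cosines:
  NM² = NL² + LM² - 2·NL·LM·cos(150°) = 25 + 5.444 + 20.21 = 50.65
  NM ≈ 7.12

Step 2: From CN = 7, ND = 5, and ∠CND = 90°, by the law of cosines:
  CD² = CN² + ND² - 2·CN·ND·cos(90°) = 49 + 25 - 0 = 74
  CD = √74

Step 3: From NC = 7, NL = 5, CL = 10, by the inverse law of cosines:
  cos(∠CNL) = (NC² + NL² - CL²) / (2·NC·NL)
  ∠CNL = 111.8°

Step 4: From CL = 10, CN = 7, LN = 5, by the inverse law of cosines:
  cos(∠LCN) = (CL² + CN² - LN²) / (2·CL·CN)
  ∠LCN = 27.66°

Step 5: From LC = 10, LN = 5, CN = 7, by the inverse law of cosines:
  cos(∠CLN) = (LC² + LN² - CN²) / (2·LC·LN)
  ∠CLN = 40.54°

Step 6: From NL = 5, NM = 7.12, LM = 2.33, by the inverse law of cosines:
  cos(∠LNM) = (NL² + NM² - LM²) / (2·NL·NM)
  ∠LNM = 9.43°

Step 7: From CD = √74, CN = 7, DN = 5, by the inverse law of cosines:
  cos(∠DCN) = (CD² + CN² - DN²) / (2·CD·CN)
  ∠DCN = 35.54°

Step 8: From ML = 2.33, MN = 7.12, LN = 5, by the inverse law of cosines:
  cos(∠LMN) = (ML² + MN² - LN²) / (2·ML·MN)
  ∠LMN = 20.57°

Step 9: From DC = √74, DN = 5, CN = 7, by the inverse law of cosines:
  cos(∠CDN) = (DC² + DN² - CN²) / (2·DC·DN)
  ∠CDN = 54.46°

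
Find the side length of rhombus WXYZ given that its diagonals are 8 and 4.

The diagonals of a rhombus bisect each other at right angles.
Half-diagonals: 8/2 = 4 and 4/2 = 2
side = sqrt(4^2 + 2^2)
side = sqrt(16 + 4)
side = sqrt(20) = 2*sqrt(5)

2*sqrt(5)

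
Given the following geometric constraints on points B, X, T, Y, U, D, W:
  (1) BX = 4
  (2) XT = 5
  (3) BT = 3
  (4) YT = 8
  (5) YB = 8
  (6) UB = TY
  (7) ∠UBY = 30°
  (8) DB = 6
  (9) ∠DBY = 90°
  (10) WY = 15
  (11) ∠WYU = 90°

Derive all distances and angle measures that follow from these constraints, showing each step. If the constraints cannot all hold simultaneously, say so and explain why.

The constraints are consistent.

From the given relations:
  UB = TY = 8

Step 1: From YB = 8, BU = 8, and ∠YBU = 30°, by the law of cosines:
  YU² = YB² + BU² - 2·YB·BU·cos(30°) = 64 + 64 - 110.9 = 17.15
  YU ≈ 4.14

Step 2: From YB = 8, BD = 6, and ∠YBD = 90°, by the law of cosines:
  YD² = YB² + BD² - 2·YB·BD·cos(90°) = 64 + 36 - 0 = 100
  YD = 10

Step 3: From BT = 3, BX = 4, TX = 5, by the inverse law of cosines:
  cos(∠TBX) = (BT² + BX² - TX²) / (2·BT·BX)
  ∠TBX = 90°

Step 4: From BT = 3, BY = 8, TY = 8, by the inverse law of cosines:
  cos(∠TBY) = (BT² + BY² - TY²) / (2·BT·BY)
  ∠TBY = 79.19°

Step 5: From XB = 4, XT = 5, BT = 3, by the inverse law of cosines:
  cos(∠BXT) = (XB² + XT² - BT²) / (2·XB·XT)
  ∠BXT = 36.87°

Step 6: From TB = 3, TX = 5, BX = 4, by the inverse law of cosines:
  cos(∠BTX) = (TB² + TX² - BX²) / (2·TB·TX)
  ∠BTX = 53.13°

Step 7: From TB = 3, TY = 8, BY = 8, by the inverse law of cosines:
  cos(∠BTY) = (TB² + TY² - BY²) / (2·TB·TY)
  ∠BTY = 79.19°

Step 8: From YB = 8, YT = 8, BT = 3, by the inverse law of cosines:
  cos(∠BYT) = (YB² + YT² - BT²) / (2·YB·YT)
  ∠BYT = 21.61°

Step 9: From UY = 4.14, YW = 15, and ∠UYW = 90°, by the law of cosines:
  UW² = UY² + YW² - 2·UY·YW·cos(90°) = 17.15 + 225 - 0 = 242.1
  UW ≈ 15.56

Step 10: From YB = 8, YD = 10, BD = 6, by the inverse law of cosines:
  cos(∠BYD) = (YB² + YD² - BD²) / (2·YB·YD)
  ∠BYD = 36.87°

Step 11: From YB = 8, YU = 4.14, BU = 8, by the inverse law of cosines:
  cos(∠BYU) = (YB² + YU² - BU²) / (2·YB·YU)
  ∠BYU = 75°

Step 12: From UB = 8, UY = 4.14, BY = 8, by the inverse law of cosines:
  cos(∠BUY) = (UB² + UY² - BY²) / (2·UB·UY)
  ∠BUY = 75°

Step 13: From DB = 6, DY = 10, BY = 8, by the inverse law of cosines:
  cos(∠BDY) = (DB² + DY² - BY²) / (2·DB·DY)
  ∠BDY = 53.13°

Step 14: From UW = 15.56, UY = 4.14, WY = 15, by the inverse law of cosines:
  cos(∠WUY) = (UW² + UY² - WY²) / (2·UW·UY)
  ∠WUY = 74.57°

Step 15: From WU = 15.56, WY = 15, UY = 4.14, by the inverse law of cosines:
  cos(∠UWY) = (WU² + WY² - UY²) / (2·WU·WY)
  ∠UWY = 15.43°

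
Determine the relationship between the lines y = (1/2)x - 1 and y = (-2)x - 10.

Slope of line 1: m1 = 1/2
Slope of line 2: m2 = -2
Two lines are perpendicular when the product of their slopes is -1 (negative reciprocals).
m1 * m2 = (1/2) * (-2) = -1, confirming perpendicularity.

Perpendicular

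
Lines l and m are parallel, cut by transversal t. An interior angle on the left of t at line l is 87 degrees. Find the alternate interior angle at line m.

Alternate interior angles are equal: 87 degrees.

87 degrees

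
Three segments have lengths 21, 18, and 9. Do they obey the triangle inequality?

Check all three triangle inequalities:
21 + 18 = 39 > 9 ✓
21 + 9 = 30 > 18 ✓
18 + 9 = 27 > 21 ✓
All conditions hold, so these sides form a valid triangle.

Yes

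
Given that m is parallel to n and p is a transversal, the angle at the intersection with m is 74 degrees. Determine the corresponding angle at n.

Corresponding angles formed by parallel lines and a transversal are equal.
The given angle is 74 degrees.
The corresponding angle = 74 degrees.

74 degrees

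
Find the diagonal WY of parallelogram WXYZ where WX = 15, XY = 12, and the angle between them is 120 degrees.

Law of cosines: d^2 = 15^2 + 12^2 - 2(15)(12)cos(120°) = 549, so d = 3*sqrt(61).

3*sqrt(61)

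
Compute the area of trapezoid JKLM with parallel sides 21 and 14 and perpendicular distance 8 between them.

Area of a trapezoid = (base1 + base2) * height / 2
Area = (21 + 14) * 8 / 2
Area = 35 * 8 / 2
Area = 280 / 2
Area = 140

140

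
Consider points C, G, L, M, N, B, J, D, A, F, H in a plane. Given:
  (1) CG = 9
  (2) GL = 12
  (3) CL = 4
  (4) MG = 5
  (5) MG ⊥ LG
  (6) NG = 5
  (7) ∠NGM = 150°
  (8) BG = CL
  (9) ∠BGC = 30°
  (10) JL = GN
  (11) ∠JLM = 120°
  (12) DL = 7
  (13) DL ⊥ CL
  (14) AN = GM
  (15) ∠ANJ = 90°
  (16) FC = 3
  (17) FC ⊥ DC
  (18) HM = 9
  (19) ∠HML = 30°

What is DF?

Step 1: By the law of cosines on triangle CLD: CD² = 4² + 7² − 2·4·7·cos(90°) = 65, so CD = √65.
Step 2: By the law of cosines on triangle DCF: DF² = √65² + 3² − 2·√65·3·cos(90°) = 74, so DF = √74.

Therefore, the length of DF = √74.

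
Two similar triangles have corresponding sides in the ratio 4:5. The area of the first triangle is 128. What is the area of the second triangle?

Area ratio = (4/5)^2 = 16/25. Area of the second triangle = 128 * 25/16 = 200.

200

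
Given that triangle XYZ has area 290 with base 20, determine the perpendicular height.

Rearranging the area formula Area = (1/2) * base * height:
height = 2 * Area / base = 2 * 290 / 20 = 29.

29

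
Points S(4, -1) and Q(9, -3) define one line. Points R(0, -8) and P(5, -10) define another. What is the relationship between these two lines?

Slope of line 1: m1 = (-3 - -1)/(9 - 4) = -2/5 = -2/5
Slope of line 2: m2 = (-10 - -8)/(5 - 0) = -2/5 = -2/5
Two lines are parallel if and only if they have equal slopes (or both are vertical).
Here m1 = m2 = -2/5, confirming the lines are parallel.

Parallel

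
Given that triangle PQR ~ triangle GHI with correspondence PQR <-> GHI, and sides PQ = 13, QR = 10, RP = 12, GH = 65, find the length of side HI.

Similar triangles have proportional sides. Setting up the proportion:
GH / PQ = HI / QR
65 / 13 = HI / 10
HI = 10 * 65 / 13 = 50.

50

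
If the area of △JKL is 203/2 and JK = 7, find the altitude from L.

Rearranging the area formula Area = (1/2) * base * height:
height = 2 * Area / base = 2 * 203/2 / 7 = 29.

29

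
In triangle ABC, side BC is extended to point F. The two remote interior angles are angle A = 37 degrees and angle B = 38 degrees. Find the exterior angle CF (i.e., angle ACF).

By the exterior angle theorem, an exterior angle of a triangle equals the sum of the two remote interior angles.
Exterior angle = angle A + angle B
Exterior angle = 37 + 38 = 75 degrees

75 degrees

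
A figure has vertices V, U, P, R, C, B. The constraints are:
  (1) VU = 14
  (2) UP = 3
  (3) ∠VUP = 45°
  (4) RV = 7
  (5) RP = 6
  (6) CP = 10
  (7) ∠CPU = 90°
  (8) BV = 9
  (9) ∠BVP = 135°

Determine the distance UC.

Step 1: By the law of cosines on triangle UPC: UC² = 3² + 10² − 2·3·10·cos(90°) = 109, so UC = √109.

Therefore, the length of UC = √109.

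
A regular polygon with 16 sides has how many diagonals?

Each of the 16 vertices connects to 13 non-adjacent vertices via diagonals.
Total connections = 16 × 13 = 208, but each diagonal is counted twice.
Number of diagonals = 208 / 2 = 104.

104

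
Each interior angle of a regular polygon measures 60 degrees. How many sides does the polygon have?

Exterior angle = 180 - 60 = 120. n = 360 / 120 = 3.

3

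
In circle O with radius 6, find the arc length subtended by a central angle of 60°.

Arc length = 2π(6)(1/6) = 2*pi

2*pi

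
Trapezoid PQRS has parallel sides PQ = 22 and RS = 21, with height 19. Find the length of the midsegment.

The midsegment (median) of a trapezoid connects the midpoints of the non-parallel sides.
Its length is the average of the two bases: (22 + 21) / 2 = 43/2.

43/2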